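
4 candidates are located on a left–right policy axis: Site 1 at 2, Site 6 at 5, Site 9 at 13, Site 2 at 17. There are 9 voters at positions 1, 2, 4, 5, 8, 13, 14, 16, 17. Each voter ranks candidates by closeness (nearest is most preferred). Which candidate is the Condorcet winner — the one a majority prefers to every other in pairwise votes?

Site 6

With single-peaked preferences on a line, the Condorcet winner is the candidate closest to the median voter.
The median voter (position 8) is closest to Site 6 at 5.
Check: Site 6 vs Site 9 — voters closer to Site 6: 5 of 9.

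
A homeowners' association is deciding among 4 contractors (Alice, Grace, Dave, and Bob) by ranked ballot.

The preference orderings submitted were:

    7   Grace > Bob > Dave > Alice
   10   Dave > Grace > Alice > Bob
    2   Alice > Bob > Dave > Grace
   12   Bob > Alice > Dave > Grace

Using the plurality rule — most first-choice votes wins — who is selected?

First-place vote totals:
  Alice: 2
  Grace: 7
  Dave: 10
  Bob: 12
Bob has the most first-place votes.

Bob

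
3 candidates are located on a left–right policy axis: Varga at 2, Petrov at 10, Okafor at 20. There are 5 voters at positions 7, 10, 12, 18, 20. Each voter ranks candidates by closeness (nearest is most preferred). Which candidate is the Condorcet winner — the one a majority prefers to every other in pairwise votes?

With single-peaked preferences on a line, the Condorcet winner is the candidate closest to the median voter.
The median voter (position 12) is closest to Petrov at 10.
Check: Petrov vs Varga — voters closer to Petrov: 5 of 5.

Petrov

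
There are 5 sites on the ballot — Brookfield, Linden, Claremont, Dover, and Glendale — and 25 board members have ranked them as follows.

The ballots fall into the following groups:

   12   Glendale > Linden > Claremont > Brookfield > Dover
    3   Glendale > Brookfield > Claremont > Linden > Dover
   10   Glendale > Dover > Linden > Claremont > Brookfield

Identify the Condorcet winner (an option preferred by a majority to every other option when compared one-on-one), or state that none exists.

Head-to-head results (25 voters total):
Brookfield vs Linden: Linden wins 22–3.
Brookfield vs Claremont: Claremont wins 22–3.
Brookfield vs Dover: Brookfield wins 15–10.
Brookfield vs Glendale: Glendale wins 25–0.
Linden vs Claremont: Linden wins 22–3.
Linden vs Dover: Linden wins 15–10.
Linden vs Glendale: Glendale wins 25–0.
Claremont vs Dover: Claremont wins 15–10.
Claremont vs Glendale: Glendale wins 25–0.
Dover vs Glendale: Glendale wins 25–0.
Glendale beats each rival — Brookfield (25–0), Linden (25–0), Claremont (25–0), Dover (25–0) — so Glendale is the Condorcet winner.

Glendale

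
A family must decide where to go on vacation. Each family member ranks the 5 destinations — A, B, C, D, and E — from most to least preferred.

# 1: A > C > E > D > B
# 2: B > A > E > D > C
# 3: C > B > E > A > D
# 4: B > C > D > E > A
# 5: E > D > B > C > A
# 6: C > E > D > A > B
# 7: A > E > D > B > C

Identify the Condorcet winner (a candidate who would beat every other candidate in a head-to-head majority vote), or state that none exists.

Head-to-head results (7 voters total):
A vs B: B wins 4–3.
A vs C: C wins 4–3.
A vs D: A wins 4–3.
A vs E: E wins 4–3.
B vs C: B wins 4–3.
B vs D: D wins 4–3.
B vs E: E wins 4–3.
C vs D: C wins 4–3.
C vs E: C wins 4–3.
D vs E: E wins 6–1.
No candidate beats all others: A beats D beats B beats A, a majority cycle.

None — there is no Condorcet winner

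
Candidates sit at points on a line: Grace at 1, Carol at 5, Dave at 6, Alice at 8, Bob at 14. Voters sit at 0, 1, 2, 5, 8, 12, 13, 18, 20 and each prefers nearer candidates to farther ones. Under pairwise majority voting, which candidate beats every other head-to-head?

Alice

With single-peaked preferences on a line, the Condorcet winner is the candidate closest to the median voter.
The median voter (position 8) is closest to Alice at 8.
Check: Alice vs Dave — voters closer to Alice: 5 of 9.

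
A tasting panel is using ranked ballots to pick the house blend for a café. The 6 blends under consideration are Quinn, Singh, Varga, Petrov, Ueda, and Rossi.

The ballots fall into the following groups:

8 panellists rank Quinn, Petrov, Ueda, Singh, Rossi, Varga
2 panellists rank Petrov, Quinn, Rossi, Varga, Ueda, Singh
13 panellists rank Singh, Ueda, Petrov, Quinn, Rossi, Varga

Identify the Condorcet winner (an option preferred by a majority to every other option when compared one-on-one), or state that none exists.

Singh

Head-to-head results (23 voters total):
Quinn vs Singh: Singh wins 13–10.
Quinn vs Varga: Quinn wins 23–0.
Quinn vs Petrov: Petrov wins 15–8.
Quinn vs Ueda: Ueda wins 13–10.
Quinn vs Rossi: Quinn wins 23–0.
Singh vs Varga: Singh wins 21–2.
Singh vs Petrov: Singh wins 13–10.
Singh vs Ueda: Singh wins 13–10.
Singh vs Rossi: Singh wins 21–2.
Varga vs Petrov: Petrov wins 23–0.
Varga vs Ueda: Ueda wins 21–2.
Varga vs Rossi: Rossi wins 23–0.
Petrov vs Ueda: Ueda wins 13–10.
Petrov vs Rossi: Petrov wins 23–0.
Ueda vs Rossi: Ueda wins 21–2.
Singh beats each rival — Quinn (13–10), Varga (21–2), Petrov (13–10), Ueda (13–10), Rossi (21–2) — so Singh is the Condorcet winner.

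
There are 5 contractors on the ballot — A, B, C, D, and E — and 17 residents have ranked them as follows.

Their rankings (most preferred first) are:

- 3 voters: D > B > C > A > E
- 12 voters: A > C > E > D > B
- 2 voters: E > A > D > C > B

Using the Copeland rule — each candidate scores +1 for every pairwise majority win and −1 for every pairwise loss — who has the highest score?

Pairwise results:
  A vs B: A wins 14–3.
  A vs C: A wins 14–3.
  A vs D: A wins 14–3.
  A vs E: A wins 15–2.
  B vs C: C wins 14–3.
  B vs D: D wins 17–0.
  B vs E: E wins 14–3.
  C vs D: C wins 12–5.
  C vs E: C wins 15–2.
  D vs E: E wins 14–3.
Copeland scores (wins − losses):
  A: 4 − 0 = 4
  B: 0 − 4 = -4
  C: 3 − 1 = 2
  D: 1 − 3 = -2
  E: 2 − 2 = 0
A has the best Copeland score.

A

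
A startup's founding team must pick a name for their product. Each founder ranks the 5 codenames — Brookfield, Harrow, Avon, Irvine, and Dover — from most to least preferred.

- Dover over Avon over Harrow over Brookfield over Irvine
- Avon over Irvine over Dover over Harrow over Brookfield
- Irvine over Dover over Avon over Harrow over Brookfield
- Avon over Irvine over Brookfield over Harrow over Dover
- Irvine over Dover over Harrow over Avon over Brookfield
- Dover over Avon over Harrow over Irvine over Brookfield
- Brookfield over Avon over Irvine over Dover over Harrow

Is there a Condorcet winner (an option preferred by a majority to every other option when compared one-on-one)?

No

Head-to-head results (7 voters total):
Brookfield vs Harrow: Harrow wins 5–2.
Brookfield vs Avon: Avon wins 6–1.
Brookfield vs Irvine: Irvine wins 5–2.
Brookfield vs Dover: Dover wins 5–2.
Harrow vs Avon: Avon wins 6–1.
Harrow vs Irvine: Irvine wins 5–2.
Harrow vs Dover: Dover wins 6–1.
Avon vs Irvine: Avon wins 5–2.
Avon vs Dover: Dover wins 4–3.
Irvine vs Dover: Irvine wins 5–2.
No candidate beats all others: Avon beats Irvine beats Dover beats Avon, a majority cycle.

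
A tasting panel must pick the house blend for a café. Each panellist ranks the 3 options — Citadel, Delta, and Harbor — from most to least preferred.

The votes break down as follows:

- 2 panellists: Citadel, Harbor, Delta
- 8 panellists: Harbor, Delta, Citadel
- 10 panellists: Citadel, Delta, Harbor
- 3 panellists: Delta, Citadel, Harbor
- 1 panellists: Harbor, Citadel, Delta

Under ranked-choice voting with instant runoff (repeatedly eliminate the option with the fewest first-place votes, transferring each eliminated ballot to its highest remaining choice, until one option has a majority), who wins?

Round 1: Citadel 12, Harbor 9, Delta 3. Delta has the fewest and is eliminated.
Round 2: Citadel 15, Harbor 9. Citadel has a majority.

Citadel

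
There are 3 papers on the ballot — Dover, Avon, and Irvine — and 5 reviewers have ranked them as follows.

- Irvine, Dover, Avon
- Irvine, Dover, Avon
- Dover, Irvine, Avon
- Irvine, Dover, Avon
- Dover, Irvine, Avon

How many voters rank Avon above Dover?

0

Ballots ranking Avon above Dover: 0.
Ballots ranking Dover above Avon: 5.
So 0 of 5 voters prefer Avon to Dover.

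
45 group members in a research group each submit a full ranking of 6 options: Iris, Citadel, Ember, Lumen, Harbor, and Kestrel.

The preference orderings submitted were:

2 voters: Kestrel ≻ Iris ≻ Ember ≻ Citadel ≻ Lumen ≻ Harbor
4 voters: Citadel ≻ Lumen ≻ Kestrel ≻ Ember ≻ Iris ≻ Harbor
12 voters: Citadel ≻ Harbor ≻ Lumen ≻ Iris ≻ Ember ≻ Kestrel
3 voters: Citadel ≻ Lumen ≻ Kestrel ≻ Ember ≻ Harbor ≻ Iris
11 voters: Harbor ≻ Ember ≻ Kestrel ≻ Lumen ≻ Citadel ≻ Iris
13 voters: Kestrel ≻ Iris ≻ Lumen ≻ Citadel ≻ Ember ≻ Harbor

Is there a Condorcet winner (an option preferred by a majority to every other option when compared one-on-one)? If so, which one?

No Condorcet winner

Head-to-head results (45 voters total):
Iris vs Citadel: Citadel wins 30–15.
Iris vs Ember: Iris wins 27–18.
Iris vs Lumen: Lumen wins 30–15.
Iris vs Harbor: Harbor wins 26–19.
Iris vs Kestrel: Kestrel wins 33–12.
Citadel vs Ember: Citadel wins 32–13.
Citadel vs Lumen: Lumen wins 24–21.
Citadel vs Harbor: Citadel wins 34–11.
Citadel vs Kestrel: Kestrel wins 26–19.
Ember vs Lumen: Lumen wins 32–13.
Ember vs Harbor: Harbor wins 23–22.
Ember vs Kestrel: Ember wins 23–22.
Lumen vs Harbor: Harbor wins 23–22.
Lumen vs Kestrel: Kestrel wins 26–19.
Harbor vs Kestrel: Harbor wins 23–22.
No candidate beats all others: Iris beats Ember beats Kestrel beats Iris, a majority cycle.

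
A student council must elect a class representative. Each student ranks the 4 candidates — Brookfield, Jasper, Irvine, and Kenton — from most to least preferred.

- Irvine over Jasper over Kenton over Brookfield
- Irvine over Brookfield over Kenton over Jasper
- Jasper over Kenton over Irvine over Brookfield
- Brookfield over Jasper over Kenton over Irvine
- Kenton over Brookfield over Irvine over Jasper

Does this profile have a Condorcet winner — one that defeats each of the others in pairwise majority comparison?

No

Head-to-head results (5 voters total):
Brookfield vs Jasper: Brookfield wins 3–2.
Brookfield vs Irvine: Irvine wins 3–2.
Brookfield vs Kenton: Kenton wins 3–2.
Jasper vs Irvine: Irvine wins 3–2.
Jasper vs Kenton: Jasper wins 3–2.
Irvine vs Kenton: Kenton wins 3–2.
No candidate beats all others: Brookfield beats Jasper beats Kenton beats Brookfield, a majority cycle.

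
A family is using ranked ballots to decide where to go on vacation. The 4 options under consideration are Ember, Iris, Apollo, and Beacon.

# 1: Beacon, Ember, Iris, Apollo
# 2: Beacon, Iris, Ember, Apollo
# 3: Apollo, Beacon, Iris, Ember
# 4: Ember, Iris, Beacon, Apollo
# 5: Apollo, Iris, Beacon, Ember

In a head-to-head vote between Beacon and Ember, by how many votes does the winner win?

Ballots ranking Beacon above Ember: 4.
Ballots ranking Ember above Beacon: 1.
Beacon wins 4–1, a margin of 3.

3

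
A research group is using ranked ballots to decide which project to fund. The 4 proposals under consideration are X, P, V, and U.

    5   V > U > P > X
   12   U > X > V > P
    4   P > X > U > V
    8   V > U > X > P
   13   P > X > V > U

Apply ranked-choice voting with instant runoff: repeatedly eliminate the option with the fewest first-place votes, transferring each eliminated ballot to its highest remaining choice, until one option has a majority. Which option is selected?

Round 1: P 17, V 13, U 12, X 0. X has the fewest and is eliminated.
Round 2: P 17, V 13, U 12. U has the fewest and is eliminated.
Round 3: V 25, P 17. V has a majority.

V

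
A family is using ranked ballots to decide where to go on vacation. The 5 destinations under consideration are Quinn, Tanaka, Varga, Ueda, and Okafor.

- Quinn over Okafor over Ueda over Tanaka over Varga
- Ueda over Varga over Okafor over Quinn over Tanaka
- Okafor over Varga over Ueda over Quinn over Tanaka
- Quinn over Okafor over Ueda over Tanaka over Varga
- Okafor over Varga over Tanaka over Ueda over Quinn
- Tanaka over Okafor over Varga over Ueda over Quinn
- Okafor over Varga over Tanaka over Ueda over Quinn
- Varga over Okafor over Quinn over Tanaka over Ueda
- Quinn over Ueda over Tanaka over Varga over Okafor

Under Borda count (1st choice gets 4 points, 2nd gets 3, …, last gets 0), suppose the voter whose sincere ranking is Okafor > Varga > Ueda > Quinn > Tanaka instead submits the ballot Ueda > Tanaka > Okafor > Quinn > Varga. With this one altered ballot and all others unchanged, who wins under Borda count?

Okafor

Borda totals with the altered ballot: Quinn 16, Tanaka 16, Varga 16, Ueda 18, Okafor 24.
The winner is unchanged: still Okafor.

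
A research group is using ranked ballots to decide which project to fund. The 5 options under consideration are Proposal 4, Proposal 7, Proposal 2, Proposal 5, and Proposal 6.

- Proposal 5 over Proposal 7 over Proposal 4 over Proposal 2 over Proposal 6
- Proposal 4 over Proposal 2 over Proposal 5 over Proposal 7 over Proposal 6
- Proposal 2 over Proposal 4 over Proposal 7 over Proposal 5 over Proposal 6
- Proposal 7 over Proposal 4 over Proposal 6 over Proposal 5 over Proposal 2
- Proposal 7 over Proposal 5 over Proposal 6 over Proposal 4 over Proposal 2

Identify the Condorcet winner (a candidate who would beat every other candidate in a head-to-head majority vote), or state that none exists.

Proposal 7

Head-to-head results (5 voters total):
Proposal 4 vs Proposal 7: Proposal 7 wins 3–2.
Proposal 4 vs Proposal 2: Proposal 4 wins 4–1.
Proposal 4 vs Proposal 5: Proposal 4 wins 3–2.
Proposal 4 vs Proposal 6: Proposal 4 wins 4–1.
Proposal 7 vs Proposal 2: Proposal 7 wins 3–2.
Proposal 7 vs Proposal 5: Proposal 7 wins 3–2.
Proposal 7 vs Proposal 6: Proposal 7 wins 5–0.
Proposal 2 vs Proposal 5: Proposal 5 wins 3–2.
Proposal 2 vs Proposal 6: Proposal 2 wins 3–2.
Proposal 5 vs Proposal 6: Proposal 5 wins 4–1.
Proposal 7 beats each rival — Proposal 4 (3–2), Proposal 2 (3–2), Proposal 5 (3–2), Proposal 6 (5–0) — so Proposal 7 is the Condorcet winner.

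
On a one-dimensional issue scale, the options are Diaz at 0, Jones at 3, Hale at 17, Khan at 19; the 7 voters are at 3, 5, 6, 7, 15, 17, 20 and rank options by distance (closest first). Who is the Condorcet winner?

Jones

With single-peaked preferences on a line, the Condorcet winner is the candidate closest to the median voter.
The median voter (position 7) is closest to Jones at 3.
Check: Jones vs Diaz — voters closer to Jones: 7 of 7.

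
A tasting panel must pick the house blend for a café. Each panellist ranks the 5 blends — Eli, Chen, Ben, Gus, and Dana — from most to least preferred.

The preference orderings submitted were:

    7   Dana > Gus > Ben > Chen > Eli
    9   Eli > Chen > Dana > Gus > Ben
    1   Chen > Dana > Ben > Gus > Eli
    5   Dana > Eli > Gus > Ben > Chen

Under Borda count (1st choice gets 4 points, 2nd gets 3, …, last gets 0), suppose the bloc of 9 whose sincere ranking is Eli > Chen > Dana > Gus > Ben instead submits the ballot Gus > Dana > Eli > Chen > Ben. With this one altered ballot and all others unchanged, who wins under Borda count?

Borda totals with the altered ballot: Eli 33, Chen 20, Ben 21, Gus 68, Dana 78.
The winner is unchanged: still Dana.

Dana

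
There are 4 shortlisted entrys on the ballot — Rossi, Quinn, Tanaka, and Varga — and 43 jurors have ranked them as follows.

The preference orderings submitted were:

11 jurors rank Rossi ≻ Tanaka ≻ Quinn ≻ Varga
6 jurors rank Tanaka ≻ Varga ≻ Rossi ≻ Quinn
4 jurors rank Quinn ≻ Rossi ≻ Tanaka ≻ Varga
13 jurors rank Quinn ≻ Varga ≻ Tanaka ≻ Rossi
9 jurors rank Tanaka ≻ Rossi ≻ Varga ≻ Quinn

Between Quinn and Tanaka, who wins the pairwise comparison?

Tanaka

Ballots ranking Quinn above Tanaka: 4+13 = 17.
Ballots ranking Tanaka above Quinn: 11+6+9 = 26.
Tanaka wins the head-to-head, 26–17.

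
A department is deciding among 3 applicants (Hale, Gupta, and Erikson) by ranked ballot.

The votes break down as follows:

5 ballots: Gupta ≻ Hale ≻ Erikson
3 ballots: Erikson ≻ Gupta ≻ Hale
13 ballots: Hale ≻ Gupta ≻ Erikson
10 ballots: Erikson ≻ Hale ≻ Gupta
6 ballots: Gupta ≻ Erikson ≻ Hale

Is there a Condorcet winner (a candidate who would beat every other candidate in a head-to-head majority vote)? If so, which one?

Head-to-head results (37 voters total):
Hale vs Gupta: Hale wins 23–14.
Hale vs Erikson: Erikson wins 19–18.
Gupta vs Erikson: Gupta wins 24–13.
No candidate beats all others: Hale beats Gupta beats Erikson beats Hale, a majority cycle.

There is no Condorcet winner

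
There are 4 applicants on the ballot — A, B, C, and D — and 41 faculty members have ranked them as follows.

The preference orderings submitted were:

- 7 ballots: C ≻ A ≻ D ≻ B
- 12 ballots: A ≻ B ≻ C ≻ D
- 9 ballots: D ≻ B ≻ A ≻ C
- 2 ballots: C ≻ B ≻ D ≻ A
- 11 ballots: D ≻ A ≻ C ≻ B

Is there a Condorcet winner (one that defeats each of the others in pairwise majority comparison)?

No

Head-to-head results (41 voters total):
A vs B: A wins 30–11.
A vs C: A wins 32–9.
A vs D: D wins 22–19.
B vs C: B wins 21–20.
B vs D: D wins 27–14.
C vs D: C wins 21–20.
No candidate beats all others: A beats C beats D beats A, a majority cycle.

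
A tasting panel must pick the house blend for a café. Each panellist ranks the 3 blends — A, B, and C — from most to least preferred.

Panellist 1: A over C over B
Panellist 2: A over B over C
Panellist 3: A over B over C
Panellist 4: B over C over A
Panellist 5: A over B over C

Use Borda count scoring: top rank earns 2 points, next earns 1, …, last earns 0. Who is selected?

A

Borda scores:
  A: 2 + 2 + 2 + 0 + 2 = 8
  B: 0 + 1 + 1 + 2 + 1 = 5
  C: 1 + 0 + 0 + 1 + 0 = 2
A has the highest total.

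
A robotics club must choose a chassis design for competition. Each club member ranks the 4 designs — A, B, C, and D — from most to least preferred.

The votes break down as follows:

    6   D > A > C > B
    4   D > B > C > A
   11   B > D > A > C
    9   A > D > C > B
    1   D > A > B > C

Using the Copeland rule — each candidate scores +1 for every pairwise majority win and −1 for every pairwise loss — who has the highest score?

Pairwise results:
  A vs B: A wins 16–15.
  A vs C: A wins 27–4.
  A vs D: D wins 22–9.
  B vs C: B wins 16–15.
  B vs D: D wins 20–11.
  C vs D: D wins 31–0.
Copeland scores (wins − losses):
  A: 2 − 1 = 1
  B: 1 − 2 = -1
  C: 0 − 3 = -3
  D: 3 − 0 = 3
D has the best Copeland score.

D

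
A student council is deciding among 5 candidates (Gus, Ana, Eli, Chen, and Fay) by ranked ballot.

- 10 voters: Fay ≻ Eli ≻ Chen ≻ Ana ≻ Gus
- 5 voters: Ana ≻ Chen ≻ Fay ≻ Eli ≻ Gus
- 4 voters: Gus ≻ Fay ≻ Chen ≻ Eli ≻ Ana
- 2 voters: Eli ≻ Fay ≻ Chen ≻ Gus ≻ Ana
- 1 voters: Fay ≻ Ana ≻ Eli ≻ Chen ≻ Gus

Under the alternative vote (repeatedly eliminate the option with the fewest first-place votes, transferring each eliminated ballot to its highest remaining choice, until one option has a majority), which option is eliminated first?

Round 1: Fay 11, Ana 5, Gus 4, Eli 2, Chen 0. Chen has the fewest and is eliminated.
Round 2: Fay 11, Ana 5, Gus 4, Eli 2. Eli has the fewest and is eliminated.
Round 3: Fay 13, Ana 5, Gus 4. Fay has a majority.

Chen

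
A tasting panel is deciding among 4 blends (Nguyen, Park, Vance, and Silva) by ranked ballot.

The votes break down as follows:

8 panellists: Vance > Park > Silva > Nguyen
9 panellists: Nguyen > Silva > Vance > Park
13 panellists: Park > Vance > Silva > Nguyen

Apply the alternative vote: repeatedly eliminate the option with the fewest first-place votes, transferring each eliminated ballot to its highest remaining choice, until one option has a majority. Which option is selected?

Round 1: Park 13, Nguyen 9, Vance 8, Silva 0. Silva has the fewest and is eliminated.
Round 2: Park 13, Nguyen 9, Vance 8. Vance has the fewest and is eliminated.
Round 3: Park 21, Nguyen 9. Park has a majority.

Park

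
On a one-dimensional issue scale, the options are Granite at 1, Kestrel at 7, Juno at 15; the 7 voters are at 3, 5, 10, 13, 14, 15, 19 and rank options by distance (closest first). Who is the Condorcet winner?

With single-peaked preferences on a line, the Condorcet winner is the candidate closest to the median voter.
The median voter (position 13) is closest to Juno at 15.
Check: Juno vs Granite — voters closer to Juno: 5 of 7.

Juno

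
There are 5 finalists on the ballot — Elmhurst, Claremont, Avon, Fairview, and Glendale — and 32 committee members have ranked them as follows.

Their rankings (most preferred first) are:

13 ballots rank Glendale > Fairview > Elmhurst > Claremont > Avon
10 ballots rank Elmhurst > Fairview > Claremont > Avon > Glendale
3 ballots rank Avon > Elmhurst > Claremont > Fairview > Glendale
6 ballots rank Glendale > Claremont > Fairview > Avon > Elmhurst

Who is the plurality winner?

Glendale

First-place vote totals:
  Elmhurst: 10
  Claremont: 0
  Avon: 3
  Fairview: 0
  Glendale: 19
Glendale has the most first-place votes.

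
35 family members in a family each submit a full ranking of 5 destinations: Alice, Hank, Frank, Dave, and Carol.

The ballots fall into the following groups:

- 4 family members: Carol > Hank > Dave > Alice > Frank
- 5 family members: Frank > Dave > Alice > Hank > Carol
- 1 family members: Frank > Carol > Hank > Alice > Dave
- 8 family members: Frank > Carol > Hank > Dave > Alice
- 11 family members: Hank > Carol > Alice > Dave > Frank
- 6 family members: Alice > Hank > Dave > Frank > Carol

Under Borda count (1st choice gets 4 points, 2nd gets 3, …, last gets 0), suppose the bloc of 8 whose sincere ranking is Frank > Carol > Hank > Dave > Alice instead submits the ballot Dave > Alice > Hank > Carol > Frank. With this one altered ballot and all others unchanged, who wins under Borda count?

Borda totals with the altered ballot: Alice 85, Hank 97, Frank 30, Dave 78, Carol 60.
The winner is unchanged: still Hank.

Hank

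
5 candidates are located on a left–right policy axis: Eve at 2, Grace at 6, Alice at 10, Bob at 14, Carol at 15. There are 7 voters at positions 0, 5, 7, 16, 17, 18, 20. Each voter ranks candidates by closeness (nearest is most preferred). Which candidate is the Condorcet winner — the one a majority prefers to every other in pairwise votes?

Carol

With single-peaked preferences on a line, the Condorcet winner is the candidate closest to the median voter.
The median voter (position 16) is closest to Carol at 15.
Check: Carol vs Eve — voters closer to Carol: 4 of 7.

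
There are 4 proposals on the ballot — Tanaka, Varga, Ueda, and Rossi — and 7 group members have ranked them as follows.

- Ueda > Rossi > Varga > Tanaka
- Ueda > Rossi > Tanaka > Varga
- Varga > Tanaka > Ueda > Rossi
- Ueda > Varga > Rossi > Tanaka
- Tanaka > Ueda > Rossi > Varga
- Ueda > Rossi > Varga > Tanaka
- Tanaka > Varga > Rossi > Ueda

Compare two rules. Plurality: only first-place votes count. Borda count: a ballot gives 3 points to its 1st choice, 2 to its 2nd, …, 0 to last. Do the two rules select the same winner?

Plurality first-place counts: Tanaka 2, Varga 1, Ueda 4, Rossi 0 → Ueda.
Borda totals: Tanaka 9, Varga 9, Ueda 15, Rossi 9 → Ueda.
The two rules agree on Ueda.

Yes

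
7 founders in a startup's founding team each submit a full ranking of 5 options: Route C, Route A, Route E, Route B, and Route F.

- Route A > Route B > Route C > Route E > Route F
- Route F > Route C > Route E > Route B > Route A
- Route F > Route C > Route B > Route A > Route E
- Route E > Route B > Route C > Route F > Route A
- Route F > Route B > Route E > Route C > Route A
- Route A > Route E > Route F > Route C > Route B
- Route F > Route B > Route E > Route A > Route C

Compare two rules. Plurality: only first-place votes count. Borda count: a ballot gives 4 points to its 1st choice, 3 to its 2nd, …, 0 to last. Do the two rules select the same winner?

Yes

Plurality first-place counts: Route C 0, Route A 2, Route E 1, Route B 0, Route F 4 → Route F.
Borda totals: Route C 12, Route A 10, Route E 14, Route B 15, Route F 19 → Route F.
The two rules agree on Route F.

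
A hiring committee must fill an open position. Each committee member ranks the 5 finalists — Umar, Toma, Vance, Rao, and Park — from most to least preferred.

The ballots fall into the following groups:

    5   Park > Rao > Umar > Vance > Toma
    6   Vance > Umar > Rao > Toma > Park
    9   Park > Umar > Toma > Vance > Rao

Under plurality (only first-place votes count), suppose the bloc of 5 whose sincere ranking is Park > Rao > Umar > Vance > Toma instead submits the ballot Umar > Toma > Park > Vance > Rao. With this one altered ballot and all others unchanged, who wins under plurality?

First-place totals with the altered ballot: Umar 5, Toma 0, Vance 6, Rao 0, Park 9.
The winner is unchanged: still Park.

Park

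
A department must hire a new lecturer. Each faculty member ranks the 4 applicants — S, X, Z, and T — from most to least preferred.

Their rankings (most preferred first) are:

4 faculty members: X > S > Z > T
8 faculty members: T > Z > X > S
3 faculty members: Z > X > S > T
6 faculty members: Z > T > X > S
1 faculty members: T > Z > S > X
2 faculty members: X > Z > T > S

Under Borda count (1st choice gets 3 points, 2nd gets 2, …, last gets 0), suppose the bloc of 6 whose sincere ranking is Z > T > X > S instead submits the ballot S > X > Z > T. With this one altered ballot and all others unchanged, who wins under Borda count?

Borda totals with the altered ballot: S 30, X 44, Z 41, T 29.
The switch changes the winner from Z to X.

X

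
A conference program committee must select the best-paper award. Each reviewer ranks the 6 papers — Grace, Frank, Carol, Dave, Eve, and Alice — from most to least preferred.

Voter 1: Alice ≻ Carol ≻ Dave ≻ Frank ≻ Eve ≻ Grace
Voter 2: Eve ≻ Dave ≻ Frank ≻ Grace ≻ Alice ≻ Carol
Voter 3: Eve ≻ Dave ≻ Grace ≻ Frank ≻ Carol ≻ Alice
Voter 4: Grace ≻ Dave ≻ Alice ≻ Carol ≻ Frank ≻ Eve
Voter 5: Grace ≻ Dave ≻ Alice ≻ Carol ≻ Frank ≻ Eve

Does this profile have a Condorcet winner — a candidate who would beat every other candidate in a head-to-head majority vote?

Yes

Head-to-head results (5 voters total):
Grace vs Frank: Grace wins 3–2.
Grace vs Carol: Grace wins 4–1.
Grace vs Dave: Dave wins 3–2.
Grace vs Eve: Eve wins 3–2.
Grace vs Alice: Grace wins 4–1.
Frank vs Carol: Carol wins 3–2.
Frank vs Dave: Dave wins 5–0.
Frank vs Eve: Frank wins 3–2.
Frank vs Alice: Alice wins 3–2.
Carol vs Dave: Dave wins 4–1.
Carol vs Eve: Carol wins 3–2.
Carol vs Alice: Alice wins 4–1.
Dave vs Eve: Dave wins 3–2.
Dave vs Alice: Dave wins 4–1.
Eve vs Alice: Alice wins 3–2.
Dave beats each rival — Grace (3–2), Frank (5–0), Carol (4–1), Eve (3–2), Alice (4–1) — so Dave is the Condorcet winner.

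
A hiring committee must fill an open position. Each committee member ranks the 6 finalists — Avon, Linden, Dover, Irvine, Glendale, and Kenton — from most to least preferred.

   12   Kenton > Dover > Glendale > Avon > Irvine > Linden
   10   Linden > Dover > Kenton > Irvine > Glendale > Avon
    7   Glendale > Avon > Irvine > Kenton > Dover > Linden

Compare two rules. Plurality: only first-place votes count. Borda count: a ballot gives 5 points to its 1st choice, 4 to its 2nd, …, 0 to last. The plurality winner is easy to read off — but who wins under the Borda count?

Plurality first-place counts: Avon 0, Linden 10, Dover 0, Irvine 0, Glendale 7, Kenton 12 → Kenton.
Borda totals: Avon 52, Linden 50, Dover 95, Irvine 53, Glendale 81, Kenton 104 → Kenton.

Kenton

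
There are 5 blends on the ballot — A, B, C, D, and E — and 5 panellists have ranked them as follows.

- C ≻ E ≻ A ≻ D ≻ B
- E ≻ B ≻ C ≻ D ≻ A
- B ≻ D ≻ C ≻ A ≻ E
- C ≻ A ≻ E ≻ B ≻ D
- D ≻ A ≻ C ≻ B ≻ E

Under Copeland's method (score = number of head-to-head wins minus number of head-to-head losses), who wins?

Pairwise results:
  A vs B: A wins 3–2.
  A vs C: C wins 4–1.
  A vs D: D wins 3–2.
  A vs E: A wins 3–2.
  B vs C: C wins 3–2.
  B vs D: B wins 3–2.
  B vs E: E wins 3–2.
  C vs D: C wins 3–2.
  C vs E: C wins 4–1.
  D vs E: E wins 3–2.
Copeland scores (wins − losses):
  A: 2 − 2 = 0
  B: 1 − 3 = -2
  C: 4 − 0 = 4
  D: 1 − 3 = -2
  E: 2 − 2 = 0
C has the best Copeland score.

C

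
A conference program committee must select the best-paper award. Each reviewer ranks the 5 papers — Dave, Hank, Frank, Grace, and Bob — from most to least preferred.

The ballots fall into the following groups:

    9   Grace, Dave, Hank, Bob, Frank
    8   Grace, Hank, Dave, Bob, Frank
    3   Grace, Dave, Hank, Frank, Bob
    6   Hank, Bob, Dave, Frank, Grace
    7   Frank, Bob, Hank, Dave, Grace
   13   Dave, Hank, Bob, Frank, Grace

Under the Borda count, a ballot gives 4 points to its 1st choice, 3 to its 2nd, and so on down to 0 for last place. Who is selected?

Hank

Borda scores:
  Dave: 9·3 + 8·2 + 3·3 + 6·2 + 7·1 + 13·4 = 123
  Hank: 9·2 + 8·3 + 3·2 + 6·4 + 7·2 + 13·3 = 125
  Frank: 9·0 + 8·0 + 3·1 + 6·1 + 7·4 + 13·1 = 50
  Grace: 9·4 + 8·4 + 3·4 + 6·0 + 7·0 + 13·0 = 80
  Bob: 9·1 + 8·1 + 3·0 + 6·3 + 7·3 + 13·2 = 82
Hank has the highest total.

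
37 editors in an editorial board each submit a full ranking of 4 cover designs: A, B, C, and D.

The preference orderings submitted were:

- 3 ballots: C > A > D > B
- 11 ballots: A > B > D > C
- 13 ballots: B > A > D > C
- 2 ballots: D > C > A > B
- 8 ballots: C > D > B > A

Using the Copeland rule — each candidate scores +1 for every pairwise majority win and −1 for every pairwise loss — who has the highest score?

Pairwise results:
  A vs B: B wins 21–16.
  A vs C: A wins 24–13.
  A vs D: A wins 27–10.
  B vs C: B wins 24–13.
  B vs D: B wins 24–13.
  C vs D: D wins 26–11.
Copeland scores (wins − losses):
  A: 2 − 1 = 1
  B: 3 − 0 = 3
  C: 0 − 3 = -3
  D: 1 − 2 = -1
B has the best Copeland score.

B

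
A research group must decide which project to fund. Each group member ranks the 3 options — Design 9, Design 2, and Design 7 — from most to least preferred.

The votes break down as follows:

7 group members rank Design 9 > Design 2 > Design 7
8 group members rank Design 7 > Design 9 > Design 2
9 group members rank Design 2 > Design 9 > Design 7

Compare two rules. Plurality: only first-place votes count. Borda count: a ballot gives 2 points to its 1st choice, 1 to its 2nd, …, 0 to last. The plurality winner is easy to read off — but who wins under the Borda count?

Plurality first-place counts: Design 9 7, Design 2 9, Design 7 8 → Design 2.
Borda totals: Design 9 31, Design 2 25, Design 7 16 → Design 9.

Design 9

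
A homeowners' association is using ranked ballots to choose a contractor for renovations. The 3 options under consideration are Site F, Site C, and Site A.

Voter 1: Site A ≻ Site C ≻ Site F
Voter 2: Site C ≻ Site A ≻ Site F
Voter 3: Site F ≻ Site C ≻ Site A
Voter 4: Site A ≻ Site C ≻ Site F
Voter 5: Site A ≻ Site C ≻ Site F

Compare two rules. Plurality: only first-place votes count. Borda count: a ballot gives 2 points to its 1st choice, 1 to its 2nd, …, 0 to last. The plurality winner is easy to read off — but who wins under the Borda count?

Plurality first-place counts: Site F 1, Site C 1, Site A 3 → Site A.
Borda totals: Site F 2, Site C 6, Site A 7 → Site A.

Site A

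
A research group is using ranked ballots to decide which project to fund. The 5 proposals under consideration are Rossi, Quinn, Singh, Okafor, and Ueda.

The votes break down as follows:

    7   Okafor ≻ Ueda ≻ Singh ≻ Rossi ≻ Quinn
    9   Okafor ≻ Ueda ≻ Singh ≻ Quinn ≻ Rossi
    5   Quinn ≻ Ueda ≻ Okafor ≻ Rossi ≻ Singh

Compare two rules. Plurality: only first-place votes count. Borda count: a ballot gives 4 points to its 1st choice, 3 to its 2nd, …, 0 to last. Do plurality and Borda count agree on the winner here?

Yes

Plurality first-place counts: Rossi 0, Quinn 5, Singh 0, Okafor 16, Ueda 0 → Okafor.
Borda totals: Rossi 12, Quinn 29, Singh 32, Okafor 74, Ueda 63 → Okafor.
The two rules agree on Okafor.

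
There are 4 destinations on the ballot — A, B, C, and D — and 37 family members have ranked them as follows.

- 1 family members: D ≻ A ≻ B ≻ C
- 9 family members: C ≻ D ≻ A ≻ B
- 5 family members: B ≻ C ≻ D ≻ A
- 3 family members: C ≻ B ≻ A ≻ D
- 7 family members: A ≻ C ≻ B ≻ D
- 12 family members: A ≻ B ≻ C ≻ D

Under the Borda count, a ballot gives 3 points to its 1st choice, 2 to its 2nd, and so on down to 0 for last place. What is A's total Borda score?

71

Borda scores:
  A: 2 + 9·1 + 5·0 + 3·1 + 7·3 + 12·3 = 71
  B: 1 + 9·0 + 5·3 + 3·2 + 7·1 + 12·2 = 53
  C: 0 + 9·3 + 5·2 + 3·3 + 7·2 + 12·1 = 72
  D: 3 + 9·2 + 5·1 + 3·0 + 7·0 + 12·0 = 26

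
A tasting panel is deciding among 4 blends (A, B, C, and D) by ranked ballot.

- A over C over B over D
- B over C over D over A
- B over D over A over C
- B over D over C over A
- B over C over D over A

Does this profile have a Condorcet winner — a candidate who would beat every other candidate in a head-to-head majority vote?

Head-to-head results (5 voters total):
A vs B: B wins 4–1.
A vs C: C wins 3–2.
A vs D: D wins 4–1.
B vs C: B wins 4–1.
B vs D: B wins 5–0.
C vs D: C wins 3–2.
B beats each rival — A (4–1), C (4–1), D (5–0) — so B is the Condorcet winner.

Yes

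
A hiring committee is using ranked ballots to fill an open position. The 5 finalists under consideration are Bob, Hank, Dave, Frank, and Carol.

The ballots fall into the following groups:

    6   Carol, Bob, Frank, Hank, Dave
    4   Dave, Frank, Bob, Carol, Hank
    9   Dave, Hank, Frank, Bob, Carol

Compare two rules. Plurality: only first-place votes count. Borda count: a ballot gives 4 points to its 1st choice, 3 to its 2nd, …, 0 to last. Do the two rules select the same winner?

Yes

Plurality first-place counts: Bob 0, Hank 0, Dave 13, Frank 0, Carol 6 → Dave.
Borda totals: Bob 35, Hank 33, Dave 52, Frank 42, Carol 28 → Dave.
The two rules agree on Dave.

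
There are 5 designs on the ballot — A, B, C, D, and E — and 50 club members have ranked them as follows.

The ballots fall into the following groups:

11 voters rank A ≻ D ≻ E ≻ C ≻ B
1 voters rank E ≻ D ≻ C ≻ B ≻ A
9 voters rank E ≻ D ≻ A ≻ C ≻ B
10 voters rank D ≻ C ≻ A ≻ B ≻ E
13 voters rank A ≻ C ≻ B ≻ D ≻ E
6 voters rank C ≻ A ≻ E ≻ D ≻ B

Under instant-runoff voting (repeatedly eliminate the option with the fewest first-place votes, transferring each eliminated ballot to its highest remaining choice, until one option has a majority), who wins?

A

Round 1: A 24, D 10, E 10, C 6, B 0. B has the fewest and is eliminated.
Round 2: A 24, D 10, E 10, C 6. C has the fewest and is eliminated.
Round 3: A 30, D 10, E 10. A has a majority.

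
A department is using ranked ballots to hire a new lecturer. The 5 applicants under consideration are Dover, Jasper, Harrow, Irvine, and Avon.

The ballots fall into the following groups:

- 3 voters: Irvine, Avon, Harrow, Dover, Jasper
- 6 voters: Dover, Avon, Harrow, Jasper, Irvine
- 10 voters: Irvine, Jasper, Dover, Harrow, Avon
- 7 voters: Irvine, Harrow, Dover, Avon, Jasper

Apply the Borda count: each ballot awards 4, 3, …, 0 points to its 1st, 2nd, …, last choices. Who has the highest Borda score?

Borda scores:
  Dover: 3·1 + 6·4 + 10·2 + 7·2 = 61
  Jasper: 3·0 + 6·1 + 10·3 + 7·0 = 36
  Harrow: 3·2 + 6·2 + 10·1 + 7·3 = 49
  Irvine: 3·4 + 6·0 + 10·4 + 7·4 = 80
  Avon: 3·3 + 6·3 + 10·0 + 7·1 = 34
Irvine has the highest total.

Irvine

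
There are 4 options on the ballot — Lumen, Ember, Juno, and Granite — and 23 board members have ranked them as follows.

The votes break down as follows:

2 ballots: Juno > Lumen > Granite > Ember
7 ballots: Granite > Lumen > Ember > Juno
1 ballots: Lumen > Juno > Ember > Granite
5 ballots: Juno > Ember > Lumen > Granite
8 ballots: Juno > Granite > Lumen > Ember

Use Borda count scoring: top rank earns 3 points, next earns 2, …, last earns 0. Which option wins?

Juno

Borda scores:
  Lumen: 2·2 + 7·2 + 3 + 5·1 + 8·1 = 34
  Ember: 2·0 + 7·1 + 1 + 5·2 + 8·0 = 18
  Juno: 2·3 + 7·0 + 2 + 5·3 + 8·3 = 47
  Granite: 2·1 + 7·3 + 0 + 5·0 + 8·2 = 39
Juno has the highest total.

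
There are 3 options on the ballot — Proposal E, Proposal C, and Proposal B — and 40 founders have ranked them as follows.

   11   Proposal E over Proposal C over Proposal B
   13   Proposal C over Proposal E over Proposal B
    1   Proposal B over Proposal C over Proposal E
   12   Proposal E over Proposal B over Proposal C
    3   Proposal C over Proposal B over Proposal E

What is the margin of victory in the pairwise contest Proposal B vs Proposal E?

Ballots ranking Proposal B above Proposal E: 1+3 = 4.
Ballots ranking Proposal E above Proposal B: 11+13+12 = 36.
Proposal E wins 36–4, a margin of 32.

32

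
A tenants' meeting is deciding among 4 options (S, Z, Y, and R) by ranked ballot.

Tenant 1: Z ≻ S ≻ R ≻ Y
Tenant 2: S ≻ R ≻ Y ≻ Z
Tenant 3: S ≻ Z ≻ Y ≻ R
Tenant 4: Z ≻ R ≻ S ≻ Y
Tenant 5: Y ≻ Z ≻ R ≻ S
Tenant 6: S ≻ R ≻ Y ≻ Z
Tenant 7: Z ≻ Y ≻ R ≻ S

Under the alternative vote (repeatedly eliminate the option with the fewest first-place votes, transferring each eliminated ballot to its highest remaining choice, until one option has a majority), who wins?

Round 1: S 3, Z 3, Y 1, R 0. R has the fewest and is eliminated.
Round 2: S 3, Z 3, Y 1. Y has the fewest and is eliminated.
Round 3: Z 4, S 3. Z has a majority.

Z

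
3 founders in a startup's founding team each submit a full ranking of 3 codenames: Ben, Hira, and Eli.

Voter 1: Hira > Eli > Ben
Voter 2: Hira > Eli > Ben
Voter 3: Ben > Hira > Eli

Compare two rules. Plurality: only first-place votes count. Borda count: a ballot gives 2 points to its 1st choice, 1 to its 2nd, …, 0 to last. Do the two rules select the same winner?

Plurality first-place counts: Ben 1, Hira 2, Eli 0 → Hira.
Borda totals: Ben 2, Hira 5, Eli 2 → Hira.
The two rules agree on Hira.

Yes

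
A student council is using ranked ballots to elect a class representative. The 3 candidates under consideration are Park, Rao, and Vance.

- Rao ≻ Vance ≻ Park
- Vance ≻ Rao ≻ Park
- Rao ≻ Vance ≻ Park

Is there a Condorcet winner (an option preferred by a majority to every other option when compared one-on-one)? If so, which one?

Head-to-head results (3 voters total):
Park vs Rao: Rao wins 3–0.
Park vs Vance: Vance wins 3–0.
Rao vs Vance: Rao wins 2–1.
Rao beats each rival — Park (3–0), Vance (2–1) — so Rao is the Condorcet winner.

Rao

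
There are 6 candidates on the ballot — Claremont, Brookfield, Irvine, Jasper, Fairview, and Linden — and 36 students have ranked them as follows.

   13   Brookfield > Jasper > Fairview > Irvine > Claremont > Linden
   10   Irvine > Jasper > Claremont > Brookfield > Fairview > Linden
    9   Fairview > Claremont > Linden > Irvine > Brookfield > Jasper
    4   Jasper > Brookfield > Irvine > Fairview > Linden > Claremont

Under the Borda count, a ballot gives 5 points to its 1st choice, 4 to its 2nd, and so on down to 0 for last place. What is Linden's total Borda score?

Borda scores:
  Claremont: 13·1 + 10·3 + 9·4 + 4·0 = 79
  Brookfield: 13·5 + 10·2 + 9·1 + 4·4 = 110
  Irvine: 13·2 + 10·5 + 9·2 + 4·3 = 106
  Jasper: 13·4 + 10·4 + 9·0 + 4·5 = 112
  Fairview: 13·3 + 10·1 + 9·5 + 4·2 = 102
  Linden: 13·0 + 10·0 + 9·3 + 4·1 = 31

31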